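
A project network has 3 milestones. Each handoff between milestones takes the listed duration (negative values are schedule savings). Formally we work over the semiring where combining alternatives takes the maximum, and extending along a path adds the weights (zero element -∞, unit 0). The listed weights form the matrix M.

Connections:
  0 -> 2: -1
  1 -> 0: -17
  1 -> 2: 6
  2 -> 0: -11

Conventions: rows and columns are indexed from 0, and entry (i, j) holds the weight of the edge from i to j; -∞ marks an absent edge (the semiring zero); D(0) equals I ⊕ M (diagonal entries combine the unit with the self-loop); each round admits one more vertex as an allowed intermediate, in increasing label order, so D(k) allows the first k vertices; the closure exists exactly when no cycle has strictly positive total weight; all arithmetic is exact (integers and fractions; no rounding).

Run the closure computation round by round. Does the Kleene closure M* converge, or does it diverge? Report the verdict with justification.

D(0):
  [0, -∞, -1]
  [-17, 0, 6]
  [-11, -∞, 0]
D(1):
  [0, -∞, -1]
  [-17, 0, 6]
  [-11, -∞, 0]
D(2):
  [0, -∞, -1]
  [-17, 0, 6]
  [-11, -∞, 0]
D(3):
  [0, -∞, -1]
  [-5, 0, 6]
  [-11, -∞, 0]
Key observation: every diagonal entry stays at the unit through all rounds, so no improving cycle exists.
Answer: CONVERGES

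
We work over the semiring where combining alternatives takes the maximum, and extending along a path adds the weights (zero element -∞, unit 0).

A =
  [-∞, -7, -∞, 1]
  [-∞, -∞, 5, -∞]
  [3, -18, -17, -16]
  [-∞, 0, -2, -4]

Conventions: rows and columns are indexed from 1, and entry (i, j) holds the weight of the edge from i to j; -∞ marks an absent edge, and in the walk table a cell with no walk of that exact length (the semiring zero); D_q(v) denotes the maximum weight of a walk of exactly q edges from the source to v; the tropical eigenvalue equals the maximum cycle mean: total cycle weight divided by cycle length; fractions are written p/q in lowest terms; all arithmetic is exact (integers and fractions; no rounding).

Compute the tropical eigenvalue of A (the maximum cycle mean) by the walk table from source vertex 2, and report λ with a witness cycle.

q=0: [-∞, 0, -∞, -∞]
q=1: [-∞, -∞, 5, -∞]
q=2: [8, -13, -12, -11]
q=3: [-9, 1, -8, 9]
q=4: [-5, 9, 7, 5]
Optimal cycle mean attained by: cycle 1->4->2->3->1, total 1 + 0 + 5 + 3, length 4.
Answer: λ = 9/4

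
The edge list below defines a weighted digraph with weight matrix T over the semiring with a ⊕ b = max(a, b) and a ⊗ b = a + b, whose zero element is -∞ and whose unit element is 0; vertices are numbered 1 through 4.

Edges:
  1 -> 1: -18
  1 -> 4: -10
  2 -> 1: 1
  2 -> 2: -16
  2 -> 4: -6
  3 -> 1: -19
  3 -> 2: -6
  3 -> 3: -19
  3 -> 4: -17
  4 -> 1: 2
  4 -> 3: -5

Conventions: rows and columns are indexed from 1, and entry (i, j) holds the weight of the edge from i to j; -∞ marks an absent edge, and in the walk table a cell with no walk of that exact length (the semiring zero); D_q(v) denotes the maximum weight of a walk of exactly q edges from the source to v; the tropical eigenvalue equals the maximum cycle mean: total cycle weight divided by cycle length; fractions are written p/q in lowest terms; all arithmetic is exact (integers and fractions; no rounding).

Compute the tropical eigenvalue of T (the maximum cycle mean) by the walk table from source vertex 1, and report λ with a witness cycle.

q=0: [0, -∞, -∞, -∞]
q=1: [-18, -∞, -∞, -10]
q=2: [-8, -∞, -15, -28]
q=3: [-26, -21, -33, -18]
q=4: [-16, -37, -23, -27]
Optimal cycle mean attained by: cycle 1->4->1, total (-10) + 2, length 2.
Answer: λ = -4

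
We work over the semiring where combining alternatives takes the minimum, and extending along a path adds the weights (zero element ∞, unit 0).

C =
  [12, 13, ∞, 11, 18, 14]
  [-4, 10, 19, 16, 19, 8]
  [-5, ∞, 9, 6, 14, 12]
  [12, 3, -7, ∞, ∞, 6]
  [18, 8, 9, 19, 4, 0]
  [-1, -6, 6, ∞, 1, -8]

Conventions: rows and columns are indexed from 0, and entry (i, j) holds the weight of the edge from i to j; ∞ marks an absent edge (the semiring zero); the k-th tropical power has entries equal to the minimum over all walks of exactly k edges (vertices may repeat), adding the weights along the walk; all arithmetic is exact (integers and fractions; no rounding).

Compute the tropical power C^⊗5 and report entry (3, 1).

C^⊗2:
  [9, 8, 4, 23, 15, 6]
  [6, 2, 9, 7, 9, 0]
  [4, 6, -1, 6, 13, 4]
  [-12, 0, 2, -1, 7, -2]
  [-1, -6, 6, 15, 1, -8]
  [-10, -14, -2, 10, -7, -16]
C^⊗3:
  [-1, 0, 12, 10, 7, -2]
  [-2, -6, 0, 15, 1, -8]
  [-6, -2, -1, 5, 5, -4]
  [-4, -8, -8, -1, -1, -10]
  [-10, -14, -2, 10, -7, -16]
  [-18, -22, -10, 1, -15, -24]
C^⊗4:
  [-4, -8, 3, 10, -1, -10]
  [-10, -14, -2, 6, -7, -16]
  [-6, -10, -2, 5, -3, -12]
  [-13, -16, -8, -2, -9, -18]
  [-18, -22, -10, 1, -15, -24]
  [-26, -30, -18, -7, -23, -32]
C^⊗5:
  [-12, -16, -4, 7, -9, -18]
  [-18, -22, -10, 1, -15, -24]
  [-14, -18, -6, 4, -11, -20]
  [-20, -24, -12, -2, -17, -26]
  [-26, -30, -18, -7, -23, -32]
  [-34, -38, -26, -15, -31, -40]
Key observation: the optimum is the walk 3->5->5->5->5->1, with weight 6 + (-8) + (-8) + (-8) + (-6) = -24.
Optimal value attained by: walk 3->5->5->5->5->1.
Answer: (C^⊗5)[3][1] = -24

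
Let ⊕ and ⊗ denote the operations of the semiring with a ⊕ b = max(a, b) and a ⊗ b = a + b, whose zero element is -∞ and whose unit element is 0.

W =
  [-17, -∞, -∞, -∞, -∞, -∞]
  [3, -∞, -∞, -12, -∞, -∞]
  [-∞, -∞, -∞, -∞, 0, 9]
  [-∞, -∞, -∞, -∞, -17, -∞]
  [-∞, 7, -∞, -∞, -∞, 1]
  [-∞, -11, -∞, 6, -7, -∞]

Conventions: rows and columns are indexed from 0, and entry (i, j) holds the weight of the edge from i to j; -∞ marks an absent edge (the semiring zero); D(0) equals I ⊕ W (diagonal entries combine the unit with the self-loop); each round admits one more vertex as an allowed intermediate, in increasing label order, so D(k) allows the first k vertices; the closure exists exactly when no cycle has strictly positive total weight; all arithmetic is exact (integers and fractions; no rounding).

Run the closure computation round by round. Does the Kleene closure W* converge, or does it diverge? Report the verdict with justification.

D(0):
  [0, -∞, -∞, -∞, -∞, -∞]
  [3, 0, -∞, -12, -∞, -∞]
  [-∞, -∞, 0, -∞, 0, 9]
  [-∞, -∞, -∞, 0, -17, -∞]
  [-∞, 7, -∞, -∞, 0, 1]
  [-∞, -11, -∞, 6, -7, 0]
D(1):
  [0, -∞, -∞, -∞, -∞, -∞]
  [3, 0, -∞, -12, -∞, -∞]
  [-∞, -∞, 0, -∞, 0, 9]
  [-∞, -∞, -∞, 0, -17, -∞]
  [-∞, 7, -∞, -∞, 0, 1]
  [-∞, -11, -∞, 6, -7, 0]
D(2):
  [0, -∞, -∞, -∞, -∞, -∞]
  [3, 0, -∞, -12, -∞, -∞]
  [-∞, -∞, 0, -∞, 0, 9]
  [-∞, -∞, -∞, 0, -17, -∞]
  [10, 7, -∞, -5, 0, 1]
  [-8, -11, -∞, 6, -7, 0]
D(3):
  [0, -∞, -∞, -∞, -∞, -∞]
  [3, 0, -∞, -12, -∞, -∞]
  [-∞, -∞, 0, -∞, 0, 9]
  [-∞, -∞, -∞, 0, -17, -∞]
  [10, 7, -∞, -5, 0, 1]
  [-8, -11, -∞, 6, -7, 0]
D(4):
  [0, -∞, -∞, -∞, -∞, -∞]
  [3, 0, -∞, -12, -29, -∞]
  [-∞, -∞, 0, -∞, 0, 9]
  [-∞, -∞, -∞, 0, -17, -∞]
  [10, 7, -∞, -5, 0, 1]
  [-8, -11, -∞, 6, -7, 0]
D(5):
  [0, -∞, -∞, -∞, -∞, -∞]
  [3, 0, -∞, -12, -29, -28]
  [10, 7, 0, -5, 0, 9]
  [-7, -10, -∞, 0, -17, -16]
  [10, 7, -∞, -5, 0, 1]
  [3, 0, -∞, 6, -7, 0]
D(6):
  [0, -∞, -∞, -∞, -∞, -∞]
  [3, 0, -∞, -12, -29, -28]
  [12, 9, 0, 15, 2, 9]
  [-7, -10, -∞, 0, -17, -16]
  [10, 7, -∞, 7, 0, 1]
  [3, 0, -∞, 6, -7, 0]
Key observation: every diagonal entry stays at the unit through all rounds, so no improving cycle exists.
Answer: CONVERGES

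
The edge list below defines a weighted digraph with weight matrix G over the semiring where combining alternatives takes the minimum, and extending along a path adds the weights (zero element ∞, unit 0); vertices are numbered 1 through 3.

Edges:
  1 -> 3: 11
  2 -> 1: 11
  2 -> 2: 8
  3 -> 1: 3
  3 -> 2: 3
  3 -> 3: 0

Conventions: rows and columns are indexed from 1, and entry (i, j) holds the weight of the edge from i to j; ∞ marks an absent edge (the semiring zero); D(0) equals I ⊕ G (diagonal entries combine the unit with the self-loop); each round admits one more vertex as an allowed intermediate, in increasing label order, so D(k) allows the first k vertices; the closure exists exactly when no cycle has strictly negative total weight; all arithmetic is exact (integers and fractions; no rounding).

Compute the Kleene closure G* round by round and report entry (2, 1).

D(0):
  [0, ∞, 11]
  [11, 0, ∞]
  [3, 3, 0]
D(1):
  [0, ∞, 11]
  [11, 0, 22]
  [3, 3, 0]
D(2):
  [0, ∞, 11]
  [11, 0, 22]
  [3, 3, 0]
D(3):
  [0, 14, 11]
  [11, 0, 22]
  [3, 3, 0]
Answer: G*[2][1] = 11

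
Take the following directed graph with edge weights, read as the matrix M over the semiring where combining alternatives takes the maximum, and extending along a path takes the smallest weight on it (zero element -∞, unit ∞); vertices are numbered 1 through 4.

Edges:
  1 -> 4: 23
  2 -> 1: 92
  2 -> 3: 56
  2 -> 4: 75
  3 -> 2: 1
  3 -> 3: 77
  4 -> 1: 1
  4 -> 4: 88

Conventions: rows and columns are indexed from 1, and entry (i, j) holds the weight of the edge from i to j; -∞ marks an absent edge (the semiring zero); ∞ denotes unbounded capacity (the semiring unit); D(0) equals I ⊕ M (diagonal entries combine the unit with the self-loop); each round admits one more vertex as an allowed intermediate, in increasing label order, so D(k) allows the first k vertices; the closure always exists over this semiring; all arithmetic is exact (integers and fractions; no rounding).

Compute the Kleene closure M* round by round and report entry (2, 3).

D(0):
  [∞, -∞, -∞, 23]
  [92, ∞, 56, 75]
  [-∞, 1, ∞, -∞]
  [1, -∞, -∞, ∞]
D(1):
  [∞, -∞, -∞, 23]
  [92, ∞, 56, 75]
  [-∞, 1, ∞, -∞]
  [1, -∞, -∞, ∞]
D(2):
  [∞, -∞, -∞, 23]
  [92, ∞, 56, 75]
  [1, 1, ∞, 1]
  [1, -∞, -∞, ∞]
D(3):
  [∞, -∞, -∞, 23]
  [92, ∞, 56, 75]
  [1, 1, ∞, 1]
  [1, -∞, -∞, ∞]
D(4):
  [∞, -∞, -∞, 23]
  [92, ∞, 56, 75]
  [1, 1, ∞, 1]
  [1, -∞, -∞, ∞]
Answer: M*[2][3] = 56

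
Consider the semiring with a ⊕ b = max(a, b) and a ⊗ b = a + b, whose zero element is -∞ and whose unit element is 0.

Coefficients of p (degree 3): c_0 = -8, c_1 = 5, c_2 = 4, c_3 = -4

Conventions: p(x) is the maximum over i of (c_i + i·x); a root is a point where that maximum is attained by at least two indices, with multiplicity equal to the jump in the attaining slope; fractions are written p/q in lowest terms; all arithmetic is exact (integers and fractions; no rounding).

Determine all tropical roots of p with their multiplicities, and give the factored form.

hull edge (i=0, c=-8) to (i=1, c=5): slope 13, span 1
hull edge (i=1, c=5) to (i=2, c=4): slope -1, span 1
hull edge (i=2, c=4) to (i=3, c=-4): slope -8, span 1
Factored form: p(x) = -4 ⊗ (x ⊕ (-13)) ⊗ (x ⊕ 1) ⊗ (x ⊕ 8)
Answer: roots = -13 (mult 1), 1 (mult 1), 8 (mult 1)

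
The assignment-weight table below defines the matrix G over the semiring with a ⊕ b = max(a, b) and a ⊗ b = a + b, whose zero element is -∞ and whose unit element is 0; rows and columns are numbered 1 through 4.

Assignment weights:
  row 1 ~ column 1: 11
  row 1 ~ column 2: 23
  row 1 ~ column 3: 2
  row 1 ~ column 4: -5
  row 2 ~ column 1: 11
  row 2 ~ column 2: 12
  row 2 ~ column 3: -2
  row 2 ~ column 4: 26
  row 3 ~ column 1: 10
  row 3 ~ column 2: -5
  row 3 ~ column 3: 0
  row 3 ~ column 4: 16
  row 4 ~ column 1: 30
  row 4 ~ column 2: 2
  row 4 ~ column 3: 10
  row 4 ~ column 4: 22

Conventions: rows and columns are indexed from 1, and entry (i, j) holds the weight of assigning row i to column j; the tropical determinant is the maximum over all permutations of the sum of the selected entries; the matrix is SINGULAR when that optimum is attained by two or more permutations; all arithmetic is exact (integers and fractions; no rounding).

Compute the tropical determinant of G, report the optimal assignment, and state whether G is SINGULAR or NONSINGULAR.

σ = (1, 2, 3, 4): 11 + 12 + 0 + 22 = 45
σ = (1, 2, 4, 3): 11 + 12 + 16 + 10 = 49
σ = (1, 3, 2, 4): 11 + (-2) + (-5) + 22 = 26
σ = (1, 3, 4, 2): 11 + (-2) + 16 + 2 = 27
σ = (1, 4, 2, 3): 11 + 26 + (-5) + 10 = 42
σ = (1, 4, 3, 2): 11 + 26 + 0 + 2 = 39
σ = (2, 1, 3, 4): 23 + 11 + 0 + 22 = 56
σ = (2, 1, 4, 3): 23 + 11 + 16 + 10 = 60
σ = (2, 3, 1, 4): 23 + (-2) + 10 + 22 = 53
σ = (2, 3, 4, 1): 23 + (-2) + 16 + 30 = 67
σ = (2, 4, 1, 3): 23 + 26 + 10 + 10 = 69
σ = (2, 4, 3, 1): 23 + 26 + 0 + 30 = 79
σ = (3, 1, 2, 4): 2 + 11 + (-5) + 22 = 30
σ = (3, 1, 4, 2): 2 + 11 + 16 + 2 = 31
σ = (3, 2, 1, 4): 2 + 12 + 10 + 22 = 46
σ = (3, 2, 4, 1): 2 + 12 + 16 + 30 = 60
σ = (3, 4, 1, 2): 2 + 26 + 10 + 2 = 40
σ = (3, 4, 2, 1): 2 + 26 + (-5) + 30 = 53
σ = (4, 1, 2, 3): (-5) + 11 + (-5) + 10 = 11
σ = (4, 1, 3, 2): (-5) + 11 + 0 + 2 = 8
σ = (4, 2, 1, 3): (-5) + 12 + 10 + 10 = 27
σ = (4, 2, 3, 1): (-5) + 12 + 0 + 30 = 37
σ = (4, 3, 1, 2): (-5) + (-2) + 10 + 2 = 5
σ = (4, 3, 2, 1): (-5) + (-2) + (-5) + 30 = 18
Optimal value attained by: σ = (2, 4, 3, 1).
Answer: det⊕(G) = 79; verdict: NONSINGULAR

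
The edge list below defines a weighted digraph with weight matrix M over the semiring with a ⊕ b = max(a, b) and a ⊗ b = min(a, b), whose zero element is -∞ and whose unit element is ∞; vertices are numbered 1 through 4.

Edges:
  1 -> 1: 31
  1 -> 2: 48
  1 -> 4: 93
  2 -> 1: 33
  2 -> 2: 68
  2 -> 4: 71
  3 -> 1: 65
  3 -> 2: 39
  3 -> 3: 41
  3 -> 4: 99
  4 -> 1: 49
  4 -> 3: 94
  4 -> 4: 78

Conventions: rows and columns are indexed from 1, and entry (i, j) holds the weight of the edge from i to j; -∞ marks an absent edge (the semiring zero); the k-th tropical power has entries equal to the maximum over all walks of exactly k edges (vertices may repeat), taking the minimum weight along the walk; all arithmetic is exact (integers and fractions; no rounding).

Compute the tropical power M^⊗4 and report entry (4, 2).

M^⊗2:
  [49, 48, 93, 78]
  [49, 68, 71, 71]
  [49, 48, 94, 78]
  [65, 48, 78, 94]
M^⊗3:
  [65, 48, 78, 93]
  [65, 68, 71, 71]
  [65, 48, 78, 94]
  [65, 48, 94, 78]
M^⊗4:
  [65, 48, 93, 78]
  [65, 68, 71, 71]
  [65, 48, 94, 78]
  [65, 48, 78, 94]
Key observation: the optimum is the walk 4->1->2->2->2, with weight 49 min 48 min 68 min 68 = 48.
Optimal value attained by: walk 4->1->2->2->2.
Answer: (M^⊗4)[4][2] = 48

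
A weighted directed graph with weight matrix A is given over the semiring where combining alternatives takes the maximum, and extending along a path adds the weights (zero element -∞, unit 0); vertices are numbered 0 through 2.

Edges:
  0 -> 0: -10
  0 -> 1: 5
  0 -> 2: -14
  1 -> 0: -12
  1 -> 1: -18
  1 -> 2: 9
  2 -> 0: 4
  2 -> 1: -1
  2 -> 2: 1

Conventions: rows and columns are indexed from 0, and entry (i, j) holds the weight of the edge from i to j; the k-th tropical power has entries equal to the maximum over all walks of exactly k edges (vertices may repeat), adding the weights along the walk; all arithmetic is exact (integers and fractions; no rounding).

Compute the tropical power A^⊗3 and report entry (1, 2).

A^⊗2:
  [-7, -5, 14]
  [13, 8, 10]
  [5, 9, 8]
A^⊗3:
  [18, 13, 15]
  [14, 18, 17]
  [12, 10, 18]
Key observation: the optimum is the walk 1->2->1->2, with weight 9 + (-1) + 9 = 17.
Optimal value attained by: walk 1->2->1->2.
Answer: (A^⊗3)[1][2] = 17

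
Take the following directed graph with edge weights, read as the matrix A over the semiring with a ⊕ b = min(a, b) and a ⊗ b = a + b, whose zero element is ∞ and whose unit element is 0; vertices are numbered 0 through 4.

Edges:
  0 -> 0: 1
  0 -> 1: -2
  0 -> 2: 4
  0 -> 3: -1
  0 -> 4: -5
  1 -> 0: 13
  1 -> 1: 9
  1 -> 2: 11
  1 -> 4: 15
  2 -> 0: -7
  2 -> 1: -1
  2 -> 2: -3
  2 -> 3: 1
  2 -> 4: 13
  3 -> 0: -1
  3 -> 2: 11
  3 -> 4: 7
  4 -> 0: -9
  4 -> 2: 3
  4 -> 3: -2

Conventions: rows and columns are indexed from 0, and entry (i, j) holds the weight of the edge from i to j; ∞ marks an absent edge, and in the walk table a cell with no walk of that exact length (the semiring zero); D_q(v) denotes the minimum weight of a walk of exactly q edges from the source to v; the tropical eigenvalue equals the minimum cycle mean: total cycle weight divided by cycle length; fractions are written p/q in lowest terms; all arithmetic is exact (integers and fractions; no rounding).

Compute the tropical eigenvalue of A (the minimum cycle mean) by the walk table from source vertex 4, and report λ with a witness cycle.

q=0: [∞, ∞, ∞, ∞, 0]
q=1: [-9, ∞, 3, -2, ∞]
q=2: [-8, -11, -5, -10, -14]
q=3: [-23, -10, -11, -16, -13]
q=4: [-22, -25, -19, -24, -28]
q=5: [-37, -24, -25, -30, -27]
Optimal cycle mean attained by: cycle 0->4->0, total (-5) + (-9), length 2.
Answer: λ = -7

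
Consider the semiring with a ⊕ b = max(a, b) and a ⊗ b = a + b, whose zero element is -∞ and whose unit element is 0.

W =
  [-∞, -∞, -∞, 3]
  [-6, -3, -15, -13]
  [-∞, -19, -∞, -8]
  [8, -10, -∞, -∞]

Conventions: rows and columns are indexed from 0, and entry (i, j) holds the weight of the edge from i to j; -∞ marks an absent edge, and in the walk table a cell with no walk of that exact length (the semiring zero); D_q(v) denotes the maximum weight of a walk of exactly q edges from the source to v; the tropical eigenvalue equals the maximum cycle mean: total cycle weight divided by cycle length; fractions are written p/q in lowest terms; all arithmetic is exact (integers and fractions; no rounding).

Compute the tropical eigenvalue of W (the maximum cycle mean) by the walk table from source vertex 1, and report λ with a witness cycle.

q=0: [-∞, 0, -∞, -∞]
q=1: [-6, -3, -15, -13]
q=2: [-5, -6, -18, -3]
q=3: [5, -9, -21, -2]
q=4: [6, -12, -24, 8]
Optimal cycle mean attained by: cycle 0->3->0, total 3 + 8, length 2.
Answer: λ = 11/2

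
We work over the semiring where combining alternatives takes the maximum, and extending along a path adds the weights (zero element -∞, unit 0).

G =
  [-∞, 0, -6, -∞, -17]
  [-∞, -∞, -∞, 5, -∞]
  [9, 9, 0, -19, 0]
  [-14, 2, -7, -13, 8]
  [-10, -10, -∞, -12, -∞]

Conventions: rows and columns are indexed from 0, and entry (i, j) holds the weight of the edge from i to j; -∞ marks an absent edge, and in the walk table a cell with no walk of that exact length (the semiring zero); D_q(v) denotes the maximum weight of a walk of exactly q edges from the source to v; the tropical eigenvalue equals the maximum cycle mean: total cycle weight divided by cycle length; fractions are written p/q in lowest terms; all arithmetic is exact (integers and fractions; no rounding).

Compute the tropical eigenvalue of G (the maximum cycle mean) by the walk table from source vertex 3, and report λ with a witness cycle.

q=0: [-∞, -∞, -∞, 0, -∞]
q=1: [-14, 2, -7, -13, 8]
q=2: [2, 2, -7, 7, -5]
q=3: [2, 9, 0, 7, 15]
q=4: [9, 9, 0, 14, 15]
q=5: [9, 16, 7, 14, 22]
Optimal cycle mean attained by: cycle 1->3->1, total 5 + 2, length 2.
Answer: λ = 7/2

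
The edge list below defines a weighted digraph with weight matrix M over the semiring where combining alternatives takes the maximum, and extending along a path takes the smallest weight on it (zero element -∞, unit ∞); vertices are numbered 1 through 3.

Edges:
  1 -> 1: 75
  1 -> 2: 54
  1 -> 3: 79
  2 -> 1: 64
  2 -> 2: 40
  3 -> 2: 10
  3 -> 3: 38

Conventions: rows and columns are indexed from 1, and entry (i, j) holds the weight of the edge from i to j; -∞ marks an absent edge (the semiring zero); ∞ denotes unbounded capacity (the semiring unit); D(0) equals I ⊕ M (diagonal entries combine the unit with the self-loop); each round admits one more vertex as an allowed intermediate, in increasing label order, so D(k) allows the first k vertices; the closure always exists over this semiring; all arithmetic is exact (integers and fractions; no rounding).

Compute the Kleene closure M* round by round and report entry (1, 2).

D(0):
  [∞, 54, 79]
  [64, ∞, -∞]
  [-∞, 10, ∞]
D(1):
  [∞, 54, 79]
  [64, ∞, 64]
  [-∞, 10, ∞]
D(2):
  [∞, 54, 79]
  [64, ∞, 64]
  [10, 10, ∞]
D(3):
  [∞, 54, 79]
  [64, ∞, 64]
  [10, 10, ∞]
Answer: M*[1][2] = 54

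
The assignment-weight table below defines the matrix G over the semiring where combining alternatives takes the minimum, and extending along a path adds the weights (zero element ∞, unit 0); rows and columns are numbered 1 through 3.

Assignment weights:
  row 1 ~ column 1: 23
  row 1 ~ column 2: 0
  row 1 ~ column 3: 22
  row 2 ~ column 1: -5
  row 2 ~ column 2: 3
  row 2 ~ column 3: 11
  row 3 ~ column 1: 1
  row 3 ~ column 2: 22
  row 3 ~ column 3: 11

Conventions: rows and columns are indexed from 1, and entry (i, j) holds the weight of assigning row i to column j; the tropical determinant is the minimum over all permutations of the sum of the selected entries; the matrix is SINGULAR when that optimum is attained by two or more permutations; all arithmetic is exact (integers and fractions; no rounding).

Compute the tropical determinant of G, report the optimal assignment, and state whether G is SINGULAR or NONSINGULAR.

σ = (1, 2, 3): 23 + 3 + 11 = 37
σ = (1, 3, 2): 23 + 11 + 22 = 56
σ = (2, 1, 3): 0 + (-5) + 11 = 6
σ = (2, 3, 1): 0 + 11 + 1 = 12
σ = (3, 1, 2): 22 + (-5) + 22 = 39
σ = (3, 2, 1): 22 + 3 + 1 = 26
Optimal value attained by: σ = (2, 1, 3).
Answer: det⊕(G) = 6; verdict: NONSINGULAR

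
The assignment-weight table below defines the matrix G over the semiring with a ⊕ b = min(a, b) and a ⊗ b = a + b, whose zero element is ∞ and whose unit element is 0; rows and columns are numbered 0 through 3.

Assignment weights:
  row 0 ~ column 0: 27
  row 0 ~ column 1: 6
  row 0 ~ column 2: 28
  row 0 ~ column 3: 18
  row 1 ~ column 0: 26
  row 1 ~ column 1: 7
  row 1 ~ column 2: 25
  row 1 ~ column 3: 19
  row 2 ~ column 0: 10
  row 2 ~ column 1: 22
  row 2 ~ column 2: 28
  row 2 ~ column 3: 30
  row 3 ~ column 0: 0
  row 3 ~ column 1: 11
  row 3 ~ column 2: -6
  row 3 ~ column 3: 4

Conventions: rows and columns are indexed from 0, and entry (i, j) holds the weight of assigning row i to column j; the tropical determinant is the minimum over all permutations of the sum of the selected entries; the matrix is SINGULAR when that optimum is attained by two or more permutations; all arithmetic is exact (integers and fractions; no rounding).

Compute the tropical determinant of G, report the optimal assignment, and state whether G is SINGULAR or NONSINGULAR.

σ = (0, 1, 2, 3): 27 + 7 + 28 + 4 = 66
σ = (0, 1, 3, 2): 27 + 7 + 30 + (-6) = 58
σ = (0, 2, 1, 3): 27 + 25 + 22 + 4 = 78
σ = (0, 2, 3, 1): 27 + 25 + 30 + 11 = 93
σ = (0, 3, 1, 2): 27 + 19 + 22 + (-6) = 62
σ = (0, 3, 2, 1): 27 + 19 + 28 + 11 = 85
σ = (1, 0, 2, 3): 6 + 26 + 28 + 4 = 64
σ = (1, 0, 3, 2): 6 + 26 + 30 + (-6) = 56
σ = (1, 2, 0, 3): 6 + 25 + 10 + 4 = 45
σ = (1, 2, 3, 0): 6 + 25 + 30 + 0 = 61
σ = (1, 3, 0, 2): 6 + 19 + 10 + (-6) = 29
σ = (1, 3, 2, 0): 6 + 19 + 28 + 0 = 53
σ = (2, 0, 1, 3): 28 + 26 + 22 + 4 = 80
σ = (2, 0, 3, 1): 28 + 26 + 30 + 11 = 95
σ = (2, 1, 0, 3): 28 + 7 + 10 + 4 = 49
σ = (2, 1, 3, 0): 28 + 7 + 30 + 0 = 65
σ = (2, 3, 0, 1): 28 + 19 + 10 + 11 = 68
σ = (2, 3, 1, 0): 28 + 19 + 22 + 0 = 69
σ = (3, 0, 1, 2): 18 + 26 + 22 + (-6) = 60
σ = (3, 0, 2, 1): 18 + 26 + 28 + 11 = 83
σ = (3, 1, 0, 2): 18 + 7 + 10 + (-6) = 29
σ = (3, 1, 2, 0): 18 + 7 + 28 + 0 = 53
σ = (3, 2, 0, 1): 18 + 25 + 10 + 11 = 64
σ = (3, 2, 1, 0): 18 + 25 + 22 + 0 = 65
Optimal value attained by: σ = (1, 3, 0, 2).
Answer: det⊕(G) = 29; verdict: SINGULAR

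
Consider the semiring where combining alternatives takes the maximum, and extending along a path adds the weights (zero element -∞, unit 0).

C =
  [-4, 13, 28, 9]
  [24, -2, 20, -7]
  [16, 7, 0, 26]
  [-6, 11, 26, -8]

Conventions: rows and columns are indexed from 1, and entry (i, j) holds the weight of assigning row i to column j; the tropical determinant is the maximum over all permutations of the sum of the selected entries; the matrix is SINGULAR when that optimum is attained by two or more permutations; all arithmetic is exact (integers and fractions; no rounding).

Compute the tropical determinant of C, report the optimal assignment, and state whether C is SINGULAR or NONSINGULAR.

σ = (1, 2, 3, 4): (-4) + (-2) + 0 + (-8) = -14
σ = (1, 2, 4, 3): (-4) + (-2) + 26 + 26 = 46
σ = (1, 3, 2, 4): (-4) + 20 + 7 + (-8) = 15
σ = (1, 3, 4, 2): (-4) + 20 + 26 + 11 = 53
σ = (1, 4, 2, 3): (-4) + (-7) + 7 + 26 = 22
σ = (1, 4, 3, 2): (-4) + (-7) + 0 + 11 = 0
σ = (2, 1, 3, 4): 13 + 24 + 0 + (-8) = 29
σ = (2, 1, 4, 3): 13 + 24 + 26 + 26 = 89
σ = (2, 3, 1, 4): 13 + 20 + 16 + (-8) = 41
σ = (2, 3, 4, 1): 13 + 20 + 26 + (-6) = 53
σ = (2, 4, 1, 3): 13 + (-7) + 16 + 26 = 48
σ = (2, 4, 3, 1): 13 + (-7) + 0 + (-6) = 0
σ = (3, 1, 2, 4): 28 + 24 + 7 + (-8) = 51
σ = (3, 1, 4, 2): 28 + 24 + 26 + 11 = 89
σ = (3, 2, 1, 4): 28 + (-2) + 16 + (-8) = 34
σ = (3, 2, 4, 1): 28 + (-2) + 26 + (-6) = 46
σ = (3, 4, 1, 2): 28 + (-7) + 16 + 11 = 48
σ = (3, 4, 2, 1): 28 + (-7) + 7 + (-6) = 22
σ = (4, 1, 2, 3): 9 + 24 + 7 + 26 = 66
σ = (4, 1, 3, 2): 9 + 24 + 0 + 11 = 44
σ = (4, 2, 1, 3): 9 + (-2) + 16 + 26 = 49
σ = (4, 2, 3, 1): 9 + (-2) + 0 + (-6) = 1
σ = (4, 3, 1, 2): 9 + 20 + 16 + 11 = 56
σ = (4, 3, 2, 1): 9 + 20 + 7 + (-6) = 30
Optimal value attained by: σ = (2, 1, 4, 3).
Answer: det⊕(C) = 89; verdict: SINGULAR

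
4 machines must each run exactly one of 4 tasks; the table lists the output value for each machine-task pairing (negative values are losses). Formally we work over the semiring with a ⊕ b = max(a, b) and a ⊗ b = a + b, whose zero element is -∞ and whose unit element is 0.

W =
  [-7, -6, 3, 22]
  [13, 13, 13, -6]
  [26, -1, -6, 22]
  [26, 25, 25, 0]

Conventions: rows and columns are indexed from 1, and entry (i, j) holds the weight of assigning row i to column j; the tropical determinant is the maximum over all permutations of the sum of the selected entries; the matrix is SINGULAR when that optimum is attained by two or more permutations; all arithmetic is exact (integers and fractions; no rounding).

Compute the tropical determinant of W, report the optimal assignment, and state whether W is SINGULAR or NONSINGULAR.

σ = (1, 2, 3, 4): (-7) + 13 + (-6) + 0 = 0
σ = (1, 2, 4, 3): (-7) + 13 + 22 + 25 = 53
σ = (1, 3, 2, 4): (-7) + 13 + (-1) + 0 = 5
σ = (1, 3, 4, 2): (-7) + 13 + 22 + 25 = 53
σ = (1, 4, 2, 3): (-7) + (-6) + (-1) + 25 = 11
σ = (1, 4, 3, 2): (-7) + (-6) + (-6) + 25 = 6
σ = (2, 1, 3, 4): (-6) + 13 + (-6) + 0 = 1
σ = (2, 1, 4, 3): (-6) + 13 + 22 + 25 = 54
σ = (2, 3, 1, 4): (-6) + 13 + 26 + 0 = 33
σ = (2, 3, 4, 1): (-6) + 13 + 22 + 26 = 55
σ = (2, 4, 1, 3): (-6) + (-6) + 26 + 25 = 39
σ = (2, 4, 3, 1): (-6) + (-6) + (-6) + 26 = 8
σ = (3, 1, 2, 4): 3 + 13 + (-1) + 0 = 15
σ = (3, 1, 4, 2): 3 + 13 + 22 + 25 = 63
σ = (3, 2, 1, 4): 3 + 13 + 26 + 0 = 42
σ = (3, 2, 4, 1): 3 + 13 + 22 + 26 = 64
σ = (3, 4, 1, 2): 3 + (-6) + 26 + 25 = 48
σ = (3, 4, 2, 1): 3 + (-6) + (-1) + 26 = 22
σ = (4, 1, 2, 3): 22 + 13 + (-1) + 25 = 59
σ = (4, 1, 3, 2): 22 + 13 + (-6) + 25 = 54
σ = (4, 2, 1, 3): 22 + 13 + 26 + 25 = 86
σ = (4, 2, 3, 1): 22 + 13 + (-6) + 26 = 55
σ = (4, 3, 1, 2): 22 + 13 + 26 + 25 = 86
σ = (4, 3, 2, 1): 22 + 13 + (-1) + 26 = 60
Optimal value attained by: σ = (4, 2, 1, 3).
Answer: det⊕(W) = 86; verdict: SINGULAR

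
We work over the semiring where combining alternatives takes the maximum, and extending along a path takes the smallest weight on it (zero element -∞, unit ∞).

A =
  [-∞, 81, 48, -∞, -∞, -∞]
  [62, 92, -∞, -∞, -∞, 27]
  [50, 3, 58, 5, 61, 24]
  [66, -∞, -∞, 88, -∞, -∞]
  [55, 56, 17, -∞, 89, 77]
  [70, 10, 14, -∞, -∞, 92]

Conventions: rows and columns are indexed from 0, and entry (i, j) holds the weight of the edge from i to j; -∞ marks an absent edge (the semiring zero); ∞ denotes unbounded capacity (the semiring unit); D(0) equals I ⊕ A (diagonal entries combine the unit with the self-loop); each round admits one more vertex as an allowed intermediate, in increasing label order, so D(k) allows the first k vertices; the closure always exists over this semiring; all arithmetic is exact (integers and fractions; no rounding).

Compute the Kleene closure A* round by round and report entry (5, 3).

D(0):
  [∞, 81, 48, -∞, -∞, -∞]
  [62, ∞, -∞, -∞, -∞, 27]
  [50, 3, ∞, 5, 61, 24]
  [66, -∞, -∞, ∞, -∞, -∞]
  [55, 56, 17, -∞, ∞, 77]
  [70, 10, 14, -∞, -∞, ∞]
D(1):
  [∞, 81, 48, -∞, -∞, -∞]
  [62, ∞, 48, -∞, -∞, 27]
  [50, 50, ∞, 5, 61, 24]
  [66, 66, 48, ∞, -∞, -∞]
  [55, 56, 48, -∞, ∞, 77]
  [70, 70, 48, -∞, -∞, ∞]
D(2):
  [∞, 81, 48, -∞, -∞, 27]
  [62, ∞, 48, -∞, -∞, 27]
  [50, 50, ∞, 5, 61, 27]
  [66, 66, 48, ∞, -∞, 27]
  [56, 56, 48, -∞, ∞, 77]
  [70, 70, 48, -∞, -∞, ∞]
D(3):
  [∞, 81, 48, 5, 48, 27]
  [62, ∞, 48, 5, 48, 27]
  [50, 50, ∞, 5, 61, 27]
  [66, 66, 48, ∞, 48, 27]
  [56, 56, 48, 5, ∞, 77]
  [70, 70, 48, 5, 48, ∞]
D(4):
  [∞, 81, 48, 5, 48, 27]
  [62, ∞, 48, 5, 48, 27]
  [50, 50, ∞, 5, 61, 27]
  [66, 66, 48, ∞, 48, 27]
  [56, 56, 48, 5, ∞, 77]
  [70, 70, 48, 5, 48, ∞]
D(5):
  [∞, 81, 48, 5, 48, 48]
  [62, ∞, 48, 5, 48, 48]
  [56, 56, ∞, 5, 61, 61]
  [66, 66, 48, ∞, 48, 48]
  [56, 56, 48, 5, ∞, 77]
  [70, 70, 48, 5, 48, ∞]
D(6):
  [∞, 81, 48, 5, 48, 48]
  [62, ∞, 48, 5, 48, 48]
  [61, 61, ∞, 5, 61, 61]
  [66, 66, 48, ∞, 48, 48]
  [70, 70, 48, 5, ∞, 77]
  [70, 70, 48, 5, 48, ∞]
Answer: A*[5][3] = 5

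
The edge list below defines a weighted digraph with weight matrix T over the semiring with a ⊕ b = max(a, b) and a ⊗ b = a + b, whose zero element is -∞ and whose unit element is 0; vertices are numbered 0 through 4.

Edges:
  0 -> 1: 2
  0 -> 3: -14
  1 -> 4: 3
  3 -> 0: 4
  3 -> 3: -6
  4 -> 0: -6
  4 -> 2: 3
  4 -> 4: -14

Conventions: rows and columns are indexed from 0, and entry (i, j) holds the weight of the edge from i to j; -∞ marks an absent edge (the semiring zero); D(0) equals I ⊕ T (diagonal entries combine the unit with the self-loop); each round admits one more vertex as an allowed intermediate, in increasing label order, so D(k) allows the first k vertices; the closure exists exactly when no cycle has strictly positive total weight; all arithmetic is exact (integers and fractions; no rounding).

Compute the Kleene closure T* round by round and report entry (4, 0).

D(0):
  [0, 2, -∞, -14, -∞]
  [-∞, 0, -∞, -∞, 3]
  [-∞, -∞, 0, -∞, -∞]
  [4, -∞, -∞, 0, -∞]
  [-6, -∞, 3, -∞, 0]
D(1):
  [0, 2, -∞, -14, -∞]
  [-∞, 0, -∞, -∞, 3]
  [-∞, -∞, 0, -∞, -∞]
  [4, 6, -∞, 0, -∞]
  [-6, -4, 3, -20, 0]
D(2):
  [0, 2, -∞, -14, 5]
  [-∞, 0, -∞, -∞, 3]
  [-∞, -∞, 0, -∞, -∞]
  [4, 6, -∞, 0, 9]
  [-6, -4, 3, -20, 0]
D(3):
  [0, 2, -∞, -14, 5]
  [-∞, 0, -∞, -∞, 3]
  [-∞, -∞, 0, -∞, -∞]
  [4, 6, -∞, 0, 9]
  [-6, -4, 3, -20, 0]
D(4):
  [0, 2, -∞, -14, 5]
  [-∞, 0, -∞, -∞, 3]
  [-∞, -∞, 0, -∞, -∞]
  [4, 6, -∞, 0, 9]
  [-6, -4, 3, -20, 0]
D(5):
  [0, 2, 8, -14, 5]
  [-3, 0, 6, -17, 3]
  [-∞, -∞, 0, -∞, -∞]
  [4, 6, 12, 0, 9]
  [-6, -4, 3, -20, 0]
Answer: T*[4][0] = -6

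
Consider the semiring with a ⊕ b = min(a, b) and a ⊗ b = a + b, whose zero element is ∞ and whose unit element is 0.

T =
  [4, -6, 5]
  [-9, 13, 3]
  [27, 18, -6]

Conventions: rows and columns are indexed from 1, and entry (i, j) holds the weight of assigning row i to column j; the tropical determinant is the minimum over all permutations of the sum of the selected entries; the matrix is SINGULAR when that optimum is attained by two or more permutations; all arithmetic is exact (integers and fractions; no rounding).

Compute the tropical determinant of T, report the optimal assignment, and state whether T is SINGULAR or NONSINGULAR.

σ = (1, 2, 3): 4 + 13 + (-6) = 11
σ = (1, 3, 2): 4 + 3 + 18 = 25
σ = (2, 1, 3): (-6) + (-9) + (-6) = -21
σ = (2, 3, 1): (-6) + 3 + 27 = 24
σ = (3, 1, 2): 5 + (-9) + 18 = 14
σ = (3, 2, 1): 5 + 13 + 27 = 45
Optimal value attained by: σ = (2, 1, 3).
Answer: det⊕(T) = -21; verdict: NONSINGULAR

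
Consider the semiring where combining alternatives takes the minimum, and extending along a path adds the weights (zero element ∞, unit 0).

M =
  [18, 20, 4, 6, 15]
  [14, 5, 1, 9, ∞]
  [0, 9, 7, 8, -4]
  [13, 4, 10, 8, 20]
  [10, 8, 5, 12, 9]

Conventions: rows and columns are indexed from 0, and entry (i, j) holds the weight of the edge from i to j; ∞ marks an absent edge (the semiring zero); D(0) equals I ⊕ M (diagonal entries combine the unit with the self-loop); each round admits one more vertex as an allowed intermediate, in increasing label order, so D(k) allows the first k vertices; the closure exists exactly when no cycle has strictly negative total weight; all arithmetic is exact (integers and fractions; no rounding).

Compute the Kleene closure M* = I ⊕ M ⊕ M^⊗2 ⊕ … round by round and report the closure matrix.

D(0):
  [0, 20, 4, 6, 15]
  [14, 0, 1, 9, ∞]
  [0, 9, 0, 8, -4]
  [13, 4, 10, 0, 20]
  [10, 8, 5, 12, 0]
D(1):
  [0, 20, 4, 6, 15]
  [14, 0, 1, 9, 29]
  [0, 9, 0, 6, -4]
  [13, 4, 10, 0, 20]
  [10, 8, 5, 12, 0]
D(2):
  [0, 20, 4, 6, 15]
  [14, 0, 1, 9, 29]
  [0, 9, 0, 6, -4]
  [13, 4, 5, 0, 20]
  [10, 8, 5, 12, 0]
D(3):
  [0, 13, 4, 6, 0]
  [1, 0, 1, 7, -3]
  [0, 9, 0, 6, -4]
  [5, 4, 5, 0, 1]
  [5, 8, 5, 11, 0]
D(4):
  [0, 10, 4, 6, 0]
  [1, 0, 1, 7, -3]
  [0, 9, 0, 6, -4]
  [5, 4, 5, 0, 1]
  [5, 8, 5, 11, 0]
D(5):
  [0, 8, 4, 6, 0]
  [1, 0, 1, 7, -3]
  [0, 4, 0, 6, -4]
  [5, 4, 5, 0, 1]
  [5, 8, 5, 11, 0]
Answer: M* = [[0, 8, 4, 6, 0], [1, 0, 1, 7, -3], [0, 4, 0, 6, -4], [5, 4, 5, 0, 1], [5, 8, 5, 11, 0]]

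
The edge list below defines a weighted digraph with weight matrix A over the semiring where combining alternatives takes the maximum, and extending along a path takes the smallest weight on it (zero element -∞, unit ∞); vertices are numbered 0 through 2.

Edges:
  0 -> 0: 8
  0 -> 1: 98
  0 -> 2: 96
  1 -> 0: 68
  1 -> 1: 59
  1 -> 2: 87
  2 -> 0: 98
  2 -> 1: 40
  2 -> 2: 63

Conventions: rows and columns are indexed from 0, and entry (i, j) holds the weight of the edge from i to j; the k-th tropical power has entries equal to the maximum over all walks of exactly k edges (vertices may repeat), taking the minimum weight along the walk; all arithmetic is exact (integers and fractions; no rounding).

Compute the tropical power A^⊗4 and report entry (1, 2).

A^⊗2:
  [96, 59, 87]
  [87, 68, 68]
  [63, 98, 96]
A^⊗3:
  [87, 96, 96]
  [68, 87, 87]
  [96, 63, 87]
A^⊗4:
  [96, 87, 87]
  [87, 68, 87]
  [87, 96, 96]
Key observation: the optimum is the walk 1->2->0->1->2, with weight 87 min 98 min 98 min 87 = 87.
Optimal value attained by: walk 1->2->0->1->2.
Answer: (A^⊗4)[1][2] = 87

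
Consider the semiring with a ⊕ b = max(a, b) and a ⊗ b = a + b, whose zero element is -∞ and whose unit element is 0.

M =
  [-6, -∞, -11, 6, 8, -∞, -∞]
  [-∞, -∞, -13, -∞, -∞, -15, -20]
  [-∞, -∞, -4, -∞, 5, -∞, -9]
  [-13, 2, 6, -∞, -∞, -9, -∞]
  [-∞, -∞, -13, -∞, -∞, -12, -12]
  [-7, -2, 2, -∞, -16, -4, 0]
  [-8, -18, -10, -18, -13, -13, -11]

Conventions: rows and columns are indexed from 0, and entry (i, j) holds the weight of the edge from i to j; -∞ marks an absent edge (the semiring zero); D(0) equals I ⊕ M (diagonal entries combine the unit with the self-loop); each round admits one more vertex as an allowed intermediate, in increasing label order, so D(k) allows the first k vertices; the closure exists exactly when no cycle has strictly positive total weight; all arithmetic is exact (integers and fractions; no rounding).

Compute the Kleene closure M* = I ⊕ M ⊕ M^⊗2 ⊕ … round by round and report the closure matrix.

D(0):
  [0, -∞, -11, 6, 8, -∞, -∞]
  [-∞, 0, -13, -∞, -∞, -15, -20]
  [-∞, -∞, 0, -∞, 5, -∞, -9]
  [-13, 2, 6, 0, -∞, -9, -∞]
  [-∞, -∞, -13, -∞, 0, -12, -12]
  [-7, -2, 2, -∞, -16, 0, 0]
  [-8, -18, -10, -18, -13, -13, 0]
D(1):
  [0, -∞, -11, 6, 8, -∞, -∞]
  [-∞, 0, -13, -∞, -∞, -15, -20]
  [-∞, -∞, 0, -∞, 5, -∞, -9]
  [-13, 2, 6, 0, -5, -9, -∞]
  [-∞, -∞, -13, -∞, 0, -12, -12]
  [-7, -2, 2, -1, 1, 0, 0]
  [-8, -18, -10, -2, 0, -13, 0]
D(2):
  [0, -∞, -11, 6, 8, -∞, -∞]
  [-∞, 0, -13, -∞, -∞, -15, -20]
  [-∞, -∞, 0, -∞, 5, -∞, -9]
  [-13, 2, 6, 0, -5, -9, -18]
  [-∞, -∞, -13, -∞, 0, -12, -12]
  [-7, -2, 2, -1, 1, 0, 0]
  [-8, -18, -10, -2, 0, -13, 0]
D(3):
  [0, -∞, -11, 6, 8, -∞, -20]
  [-∞, 0, -13, -∞, -8, -15, -20]
  [-∞, -∞, 0, -∞, 5, -∞, -9]
  [-13, 2, 6, 0, 11, -9, -3]
  [-∞, -∞, -13, -∞, 0, -12, -12]
  [-7, -2, 2, -1, 7, 0, 0]
  [-8, -18, -10, -2, 0, -13, 0]
D(4):
  [0, 8, 12, 6, 17, -3, 3]
  [-∞, 0, -13, -∞, -8, -15, -20]
  [-∞, -∞, 0, -∞, 5, -∞, -9]
  [-13, 2, 6, 0, 11, -9, -3]
  [-∞, -∞, -13, -∞, 0, -12, -12]
  [-7, 1, 5, -1, 10, 0, 0]
  [-8, 0, 4, -2, 9, -11, 0]
D(5):
  [0, 8, 12, 6, 17, 5, 5]
  [-∞, 0, -13, -∞, -8, -15, -20]
  [-∞, -∞, 0, -∞, 5, -7, -7]
  [-13, 2, 6, 0, 11, -1, -1]
  [-∞, -∞, -13, -∞, 0, -12, -12]
  [-7, 1, 5, -1, 10, 0, 0]
  [-8, 0, 4, -2, 9, -3, 0]
D(6):
  [0, 8, 12, 6, 17, 5, 5]
  [-22, 0, -10, -16, -5, -15, -15]
  [-14, -6, 0, -8, 5, -7, -7]
  [-8, 2, 6, 0, 11, -1, -1]
  [-19, -11, -7, -13, 0, -12, -12]
  [-7, 1, 5, -1, 10, 0, 0]
  [-8, 0, 4, -2, 9, -3, 0]
D(7):
  [0, 8, 12, 6, 17, 5, 5]
  [-22, 0, -10, -16, -5, -15, -15]
  [-14, -6, 0, -8, 5, -7, -7]
  [-8, 2, 6, 0, 11, -1, -1]
  [-19, -11, -7, -13, 0, -12, -12]
  [-7, 1, 5, -1, 10, 0, 0]
  [-8, 0, 4, -2, 9, -3, 0]
Answer: M* = [[0, 8, 12, 6, 17, 5, 5], [-22, 0, -10, -16, -5, -15, -15], [-14, -6, 0, -8, 5, -7, -7], [-8, 2, 6, 0, 11, -1, -1], [-19, -11, -7, -13, 0, -12, -12], [-7, 1, 5, -1, 10, 0, 0], [-8, 0, 4, -2, 9, -3, 0]]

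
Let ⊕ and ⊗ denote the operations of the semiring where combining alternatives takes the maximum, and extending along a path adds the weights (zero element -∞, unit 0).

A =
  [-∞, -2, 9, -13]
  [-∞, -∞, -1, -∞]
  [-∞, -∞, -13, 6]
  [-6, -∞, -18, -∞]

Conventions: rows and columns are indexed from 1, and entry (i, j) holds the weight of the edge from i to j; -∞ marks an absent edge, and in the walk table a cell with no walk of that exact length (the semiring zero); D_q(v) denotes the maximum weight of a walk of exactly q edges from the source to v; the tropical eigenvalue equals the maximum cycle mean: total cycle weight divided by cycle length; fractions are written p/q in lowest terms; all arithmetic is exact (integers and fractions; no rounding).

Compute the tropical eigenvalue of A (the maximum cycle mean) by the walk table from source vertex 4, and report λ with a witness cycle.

q=0: [-∞, -∞, -∞, 0]
q=1: [-6, -∞, -18, -∞]
q=2: [-∞, -8, 3, -12]
q=3: [-18, -∞, -9, 9]
q=4: [3, -20, -9, -3]
Optimal cycle mean attained by: cycle 1->3->4->1, total 9 + 6 + (-6), length 3.
Answer: λ = 3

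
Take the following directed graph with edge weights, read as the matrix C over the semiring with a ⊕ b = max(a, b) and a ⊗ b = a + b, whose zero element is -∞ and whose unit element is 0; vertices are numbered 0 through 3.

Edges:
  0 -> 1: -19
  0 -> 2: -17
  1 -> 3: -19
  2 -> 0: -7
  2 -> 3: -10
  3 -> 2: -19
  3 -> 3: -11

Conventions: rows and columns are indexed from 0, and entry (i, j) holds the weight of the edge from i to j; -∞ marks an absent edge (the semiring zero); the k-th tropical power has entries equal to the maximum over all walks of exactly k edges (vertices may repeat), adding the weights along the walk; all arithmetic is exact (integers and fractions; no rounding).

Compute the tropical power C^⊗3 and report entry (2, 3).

C^⊗2:
  [-24, -∞, -∞, -27]
  [-∞, -∞, -38, -30]
  [-∞, -26, -24, -21]
  [-26, -∞, -30, -22]
C^⊗3:
  [-∞, -43, -41, -38]
  [-45, -∞, -49, -41]
  [-31, -∞, -40, -32]
  [-37, -45, -41, -33]
Key observation: the optimum is the walk 2->3->3->3, with weight (-10) + (-11) + (-11) = -32.
Optimal value attained by: walk 2->3->3->3.
Answer: (C^⊗3)[2][3] = -32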